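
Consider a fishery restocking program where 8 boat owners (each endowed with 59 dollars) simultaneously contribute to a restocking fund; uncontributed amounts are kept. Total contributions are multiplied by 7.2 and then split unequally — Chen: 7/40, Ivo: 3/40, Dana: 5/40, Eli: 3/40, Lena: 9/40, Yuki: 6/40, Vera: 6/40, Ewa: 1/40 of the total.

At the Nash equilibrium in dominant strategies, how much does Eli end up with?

A player with share s gets back 7.2·s per unit contributed, so full contribution is dominant for anyone with s > 1/7.2 = 0.1389 and zero contribution is dominant for anyone below.
The shares above 0.1389 belong to Chen, Lena, Yuki and Vera, contributing 59 each; the remaining 4 contribute 0. Total contributed: 236.
Eli keeps 59 and receives 7.2 × 236 × 3/40 = 127.44 from the restocking fund, for a payoff of 186.44.

186.44 dollars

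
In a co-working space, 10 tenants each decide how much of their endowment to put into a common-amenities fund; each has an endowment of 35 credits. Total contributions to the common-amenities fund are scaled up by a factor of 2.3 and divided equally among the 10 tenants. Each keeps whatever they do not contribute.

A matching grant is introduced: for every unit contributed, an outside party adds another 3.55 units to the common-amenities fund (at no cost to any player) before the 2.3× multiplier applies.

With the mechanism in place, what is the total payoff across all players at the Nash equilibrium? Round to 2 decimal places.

3662.75 credits

The effective private return per unit is now 2.3 × 4.55 / 10 = 1.0465 > 1, so every player's dominant strategy flips to full contribution.
At the Nash equilibrium everyone contributes 35. Group total payoff = 2.3 × 4.55 × 350 = 3662.75.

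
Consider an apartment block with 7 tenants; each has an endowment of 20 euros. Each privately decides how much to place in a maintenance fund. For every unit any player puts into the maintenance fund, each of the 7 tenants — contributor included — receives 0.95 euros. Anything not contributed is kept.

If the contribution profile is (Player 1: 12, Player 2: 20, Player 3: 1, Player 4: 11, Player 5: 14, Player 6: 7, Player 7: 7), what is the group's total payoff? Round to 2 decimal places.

546.80 euros

Total contributed: 12 + 20 + 1 + 11 + 14 + 7 + 7 = 72; total kept: 7 × 20 − 72 = 68.
The maintenance fund pays out 0.95 × 7 × 72 = 478.80 in aggregate.
Group total = 68 + 478.80 = 546.80.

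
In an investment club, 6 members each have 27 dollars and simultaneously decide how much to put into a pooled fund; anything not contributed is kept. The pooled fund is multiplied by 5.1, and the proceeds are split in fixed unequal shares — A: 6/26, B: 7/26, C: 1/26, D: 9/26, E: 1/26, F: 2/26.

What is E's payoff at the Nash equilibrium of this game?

A player with share s gets back 5.1·s per unit contributed, so full contribution is dominant for anyone with s > 1/5.1 = 0.1961 and zero contribution is dominant for anyone below.
A, B and D are above the threshold, contributing 27 each; the remaining 3 contribute 0. Total contributed: 81.
E keeps 27 and receives 5.1 × 81 × 1/26 = 15.89 from the pooled fund, for a payoff of 42.89.

42.89 dollars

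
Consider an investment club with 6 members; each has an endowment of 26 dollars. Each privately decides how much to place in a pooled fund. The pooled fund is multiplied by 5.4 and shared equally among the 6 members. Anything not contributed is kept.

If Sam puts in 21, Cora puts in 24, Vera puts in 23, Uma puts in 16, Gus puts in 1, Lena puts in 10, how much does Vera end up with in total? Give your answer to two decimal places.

88.50 dollars

Total contributed: 21 + 24 + 23 + 16 + 1 + 10 = 95.
Each receives 5.4 × 95 / 6 = 85.50 from the pooled fund.
Vera keeps 26 − 23 = 3, so Vera's payoff is 3 + 85.50 = 88.50.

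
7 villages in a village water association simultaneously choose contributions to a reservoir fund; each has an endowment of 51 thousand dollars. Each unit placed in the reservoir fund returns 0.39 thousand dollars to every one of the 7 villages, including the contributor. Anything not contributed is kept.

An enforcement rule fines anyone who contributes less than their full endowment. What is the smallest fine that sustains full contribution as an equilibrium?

31.11 thousand dollars

Given the others contribute fully, the best deviation is to contribute 0 (any partial contribution still incurs the fine and gives up units whose private return 0.39 is below 1).
Deviating from 51 to 0 saves 51 thousand dollars but forfeits the deviator's share of the drop in the reservoir fund: 0.39 × 51 = 19.89.
So the deviation gain is 51 − 19.89 = 31.11, and the fine must be at least 31.11 thousand dollars to wipe it out.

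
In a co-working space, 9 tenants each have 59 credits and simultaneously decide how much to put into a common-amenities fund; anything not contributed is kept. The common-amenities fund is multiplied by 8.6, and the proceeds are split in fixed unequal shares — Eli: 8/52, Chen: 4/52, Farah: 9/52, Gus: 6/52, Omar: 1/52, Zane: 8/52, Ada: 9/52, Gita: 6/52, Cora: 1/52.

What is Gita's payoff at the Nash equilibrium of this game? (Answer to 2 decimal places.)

293.18 credits

For player j, contributing a unit is worthwhile iff 8.6 × (j's share) ≥ 1, i.e. iff j's share is at least 0.1163.
Eli, Farah, Zane and Ada are above the threshold, contributing 59 each; the remaining 5 contribute 0. Total contributed: 236.
Gita keeps 59 and receives 8.6 × 236 × 6/52 = 234.18 from the common-amenities fund, for a payoff of 293.18.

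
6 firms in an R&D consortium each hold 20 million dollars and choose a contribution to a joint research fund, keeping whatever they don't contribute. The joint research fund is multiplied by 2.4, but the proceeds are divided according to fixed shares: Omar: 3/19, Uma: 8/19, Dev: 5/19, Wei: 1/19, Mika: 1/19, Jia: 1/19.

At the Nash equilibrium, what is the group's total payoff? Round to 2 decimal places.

148.00 million dollars

Each unit j contributes comes back to j as 2.4 × (j's share), so j prefers to contribute only if that share exceeds 1/2.4 = 0.4167; otherwise keeping the unit dominates.
The only share above 0.4167 is Uma's 8/19, contributing 20; the remaining 5 contribute 0. Total contributed: 20.
The joint research fund pays out 2.4 × 20 = 48.00 in total (split across the unequal shares, but the aggregate is all that matters for the group sum).
The 5 free-riders keep 20 each, adding 100. Group total = 100 + 48.00 = 148.00.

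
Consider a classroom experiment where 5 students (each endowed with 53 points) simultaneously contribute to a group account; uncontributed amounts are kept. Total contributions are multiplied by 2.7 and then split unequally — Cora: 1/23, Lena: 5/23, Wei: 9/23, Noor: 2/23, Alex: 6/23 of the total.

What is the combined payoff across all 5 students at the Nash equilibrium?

355.10 points

Player j's private return per contributed unit is 2.7 × (j's share). Contributing is weakly dominant for j when that share is at least 1/2.7 = 0.3704, and contributing 0 is dominant otherwise.
The only share above 0.3704 is Wei's 9/23, contributing 53; the remaining 4 contribute 0. Total contributed: 53.
The group account pays out 2.7 × 53 = 143.10 in total (split across the unequal shares, but the aggregate is all that matters for the group sum).
The 4 free-riders keep 53 each, adding 212. Group total = 212 + 143.10 = 355.10.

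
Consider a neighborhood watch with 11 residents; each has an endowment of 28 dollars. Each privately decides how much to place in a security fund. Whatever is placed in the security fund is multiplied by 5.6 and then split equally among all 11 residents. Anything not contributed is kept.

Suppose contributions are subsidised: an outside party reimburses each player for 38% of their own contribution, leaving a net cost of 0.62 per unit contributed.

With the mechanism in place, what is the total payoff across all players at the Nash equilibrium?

308.00 dollars

The effective private return is (5.6/11) / 0.62 = 0.8211, which is still under 1, so the mechanism doesn't change anyone's dominant strategy: zero contribution.
Everyone keeps their endowment and the group total is 11 × 28 = 308.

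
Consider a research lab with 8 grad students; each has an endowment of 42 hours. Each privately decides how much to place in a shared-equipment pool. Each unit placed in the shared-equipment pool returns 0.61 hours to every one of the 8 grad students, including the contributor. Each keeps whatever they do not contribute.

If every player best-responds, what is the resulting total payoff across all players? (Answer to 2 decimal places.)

The private return per contributed unit is 0.61 < 1, so contributing 0 is dominant for every player. At the Nash equilibrium everyone keeps their 42, and the group total is 8 × 42 = 336.

336.00 hours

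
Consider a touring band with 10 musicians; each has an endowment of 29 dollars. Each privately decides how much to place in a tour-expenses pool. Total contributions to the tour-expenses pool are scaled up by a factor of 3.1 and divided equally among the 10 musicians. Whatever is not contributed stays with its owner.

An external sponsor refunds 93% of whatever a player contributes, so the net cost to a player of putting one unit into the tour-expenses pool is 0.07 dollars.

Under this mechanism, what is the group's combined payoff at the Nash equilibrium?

Under the mechanism each unit contributed yields (3.1/10) / 0.07 = 4.4286 back to its contributor per unit of net cost, which exceeds 1, making full contribution the dominant choice for everyone.
At the Nash equilibrium everyone contributes 29. Group total payoff = 10 × (29 × 0.93 + 3.1 × 29) = 1168.70.

1168.70 dollars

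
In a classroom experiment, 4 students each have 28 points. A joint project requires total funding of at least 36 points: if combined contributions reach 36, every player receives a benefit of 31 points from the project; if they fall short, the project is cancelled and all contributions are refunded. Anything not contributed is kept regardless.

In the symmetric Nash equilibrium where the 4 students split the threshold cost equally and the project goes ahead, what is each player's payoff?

Equal share of the threshold: 36/4 = 9.
At this profile no one gains by cutting their contribution: any cut drops the total below 36, the project is cancelled, contributions are refunded, and the deviator ends with 28, which is less than 28 − 9 + 31 = 50. Contributing more than 9 just wastes the excess. So contributing exactly 9 is a best response.
Each player's payoff: 28 − 9 + 31 = 50.

50 points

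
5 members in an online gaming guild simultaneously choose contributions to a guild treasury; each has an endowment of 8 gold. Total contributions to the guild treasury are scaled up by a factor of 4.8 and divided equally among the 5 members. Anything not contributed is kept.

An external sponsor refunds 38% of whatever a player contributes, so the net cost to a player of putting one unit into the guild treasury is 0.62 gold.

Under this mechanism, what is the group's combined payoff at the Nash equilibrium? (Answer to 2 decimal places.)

207.20 gold

Under the mechanism each unit contributed yields (4.8/5) / 0.62 = 1.5484 back to its contributor per unit of net cost, which exceeds 1, making full contribution the dominant choice for everyone.
So the Nash equilibrium is full contribution by all 5; the group earns 5 × (8 × 0.38 + 4.8 × 8) = 207.20.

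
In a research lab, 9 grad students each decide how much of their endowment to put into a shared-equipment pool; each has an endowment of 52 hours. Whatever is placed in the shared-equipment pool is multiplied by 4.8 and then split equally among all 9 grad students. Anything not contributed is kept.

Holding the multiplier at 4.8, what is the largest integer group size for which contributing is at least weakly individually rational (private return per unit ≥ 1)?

Private return per unit is 4.8/(group size), which is ≥ 1 whenever the group size is ≤ 4.8.
The largest such integer is 4.

4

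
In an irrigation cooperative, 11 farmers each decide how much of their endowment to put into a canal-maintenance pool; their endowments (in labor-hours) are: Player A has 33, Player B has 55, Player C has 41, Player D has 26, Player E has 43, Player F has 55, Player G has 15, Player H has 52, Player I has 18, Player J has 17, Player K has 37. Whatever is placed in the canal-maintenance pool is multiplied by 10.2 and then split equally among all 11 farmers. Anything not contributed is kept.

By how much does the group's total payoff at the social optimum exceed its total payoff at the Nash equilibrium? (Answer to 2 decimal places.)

3606.40 labor-hours

The private return per contributed unit is 10.2/11 = 0.9273 < 1 for every player regardless of endowment, so the Nash equilibrium is zero contribution and the group total is Σ E_j = 33 + 55 + 41 + 26 + 43 + 55 + 15 + 52 + 18 + 17 + 37 = 392.
Each contributed unit returns 10.200 to the group, so the social optimum is full contribution by everyone: group total = 10.200 × 392 = 3998.40.
Efficiency loss = (10.200 − 1) × 392 = 3606.40.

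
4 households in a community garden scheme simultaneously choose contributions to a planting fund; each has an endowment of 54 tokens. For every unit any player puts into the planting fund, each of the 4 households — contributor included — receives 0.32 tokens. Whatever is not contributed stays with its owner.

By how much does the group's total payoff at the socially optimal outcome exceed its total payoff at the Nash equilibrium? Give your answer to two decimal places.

60.48 tokens

The private return per contributed unit is 0.32 < 1, so contributing 0 is dominant for every player. At the Nash equilibrium everyone keeps their 54, and the group total is 4 × 54 = 216.
Each contributed unit returns 1.280 to the group as a whole (0.32 to each of 4 players), which exceeds 1, so the social optimum is full contribution: group total = 1.280 × 216 = 276.48.
Efficiency loss = 276.48 − 216 = 60.48.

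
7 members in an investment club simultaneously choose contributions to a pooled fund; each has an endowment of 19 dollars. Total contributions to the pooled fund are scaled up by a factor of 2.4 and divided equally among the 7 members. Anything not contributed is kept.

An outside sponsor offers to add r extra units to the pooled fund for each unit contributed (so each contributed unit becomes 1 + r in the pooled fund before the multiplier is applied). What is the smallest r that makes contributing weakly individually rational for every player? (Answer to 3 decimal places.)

With matching at rate r, one contributed unit becomes (1 + r) in the pooled fund and returns 2.4 × (1 + r) / 7 to the contributor.
Setting this equal to 1: 1 + r = 7/2.4 = 2.9167.
So the minimum matching rate is r = 2.9167 − 1 = 1.917.

1.917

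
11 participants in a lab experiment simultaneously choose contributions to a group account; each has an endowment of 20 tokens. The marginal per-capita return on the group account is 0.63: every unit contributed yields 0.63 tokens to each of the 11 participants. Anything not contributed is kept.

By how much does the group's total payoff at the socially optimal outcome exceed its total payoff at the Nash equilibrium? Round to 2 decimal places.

The private return per contributed unit is 0.63 < 1, so contributing 0 is dominant for every player. At the Nash equilibrium everyone keeps their 20, and the group total is 11 × 20 = 220.
Each contributed unit returns 6.930 to the group as a whole (0.63 to each of 11 players), which exceeds 1, so the social optimum is full contribution: group total = 6.930 × 220 = 1524.60.
Efficiency loss = 1524.60 − 220 = 1304.60.

1304.60 tokens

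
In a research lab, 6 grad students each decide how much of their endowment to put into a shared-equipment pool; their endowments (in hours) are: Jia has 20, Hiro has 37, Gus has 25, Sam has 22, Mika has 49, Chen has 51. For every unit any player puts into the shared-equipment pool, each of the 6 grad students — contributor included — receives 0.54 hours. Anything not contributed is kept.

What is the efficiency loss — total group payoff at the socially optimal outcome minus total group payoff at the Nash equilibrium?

456.96 hours

The private return per contributed unit is 0.54 < 1 for everyone, so the Nash equilibrium is zero contribution and the group total is Σ E_j = 20 + 37 + 25 + 22 + 49 + 51 = 204.
Each contributed unit returns 3.240 to the group, so the social optimum is full contribution by everyone: group total = 3.240 × 204 = 660.96.
Efficiency loss = (3.240 − 1) × 204 = 456.96.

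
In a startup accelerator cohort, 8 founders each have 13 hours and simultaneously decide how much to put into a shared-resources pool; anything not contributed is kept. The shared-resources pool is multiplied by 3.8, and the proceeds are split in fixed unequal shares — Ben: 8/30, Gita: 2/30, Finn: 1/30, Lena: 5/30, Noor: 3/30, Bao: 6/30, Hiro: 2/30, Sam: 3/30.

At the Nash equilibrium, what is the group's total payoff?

A player with share s gets back 3.8·s per unit contributed, so full contribution is dominant for anyone with s > 1/3.8 = 0.2632 and zero contribution is dominant for anyone below.
The only share above 0.2632 is Ben's 8/30, contributing 13; the remaining 7 contribute 0. Total contributed: 13.
The shared-resources pool pays out 3.8 × 13 = 49.40 in total (split across the unequal shares, but the aggregate is all that matters for the group sum).
The 7 free-riders keep 13 each, adding 91. Group total = 91 + 49.40 = 140.40.

140.40 hours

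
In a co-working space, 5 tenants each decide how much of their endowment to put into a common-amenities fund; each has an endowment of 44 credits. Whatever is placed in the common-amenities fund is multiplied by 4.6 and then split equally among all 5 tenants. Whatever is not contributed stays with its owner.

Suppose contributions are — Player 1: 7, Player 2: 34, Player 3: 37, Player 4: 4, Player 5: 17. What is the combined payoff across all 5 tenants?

576.40 credits

Total contributed: 7 + 34 + 37 + 4 + 17 = 99; total kept: 5 × 44 − 99 = 121.
The common-amenities fund pays out 4.6 × 99 = 455.40 in aggregate.
Group total = 121 + 455.40 = 576.40.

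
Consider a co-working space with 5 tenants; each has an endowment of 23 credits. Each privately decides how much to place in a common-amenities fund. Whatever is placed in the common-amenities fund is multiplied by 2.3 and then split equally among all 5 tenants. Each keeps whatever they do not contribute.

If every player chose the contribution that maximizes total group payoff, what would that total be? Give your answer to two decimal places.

264.50 credits

Each contributed unit returns 2.300 to the group as a whole (0.4600 to each of 5 players), which exceeds 1, so the social optimum is full contribution: group total = 2.300 × 115 = 264.50.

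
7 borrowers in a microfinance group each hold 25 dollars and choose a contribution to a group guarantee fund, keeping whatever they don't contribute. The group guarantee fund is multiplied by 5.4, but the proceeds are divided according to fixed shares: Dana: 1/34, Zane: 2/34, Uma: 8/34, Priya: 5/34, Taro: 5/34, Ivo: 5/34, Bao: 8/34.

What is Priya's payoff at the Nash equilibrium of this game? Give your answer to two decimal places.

For player j, contributing a unit is worthwhile iff 5.4 × (j's share) ≥ 1, i.e. iff j's share is at least 0.1852.
Uma and Bao clear that bar, contributing 25 each; the remaining 5 contribute 0. Total contributed: 50.
Priya keeps 25 and receives 5.4 × 50 × 5/34 = 39.71 from the group guarantee fund, for a payoff of 64.71.

64.71 dollars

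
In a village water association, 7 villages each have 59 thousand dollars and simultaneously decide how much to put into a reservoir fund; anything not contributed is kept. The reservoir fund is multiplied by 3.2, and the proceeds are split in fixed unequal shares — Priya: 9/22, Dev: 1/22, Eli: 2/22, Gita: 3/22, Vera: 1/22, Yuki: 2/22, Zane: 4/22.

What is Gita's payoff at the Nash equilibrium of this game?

84.75 thousand dollars

A player with share s gets back 3.2·s per unit contributed, so full contribution is dominant for anyone with s > 1/3.2 = 0.3125 and zero contribution is dominant for anyone below.
Only Priya (9/22) clears that bar, contributing 59; the remaining 6 contribute 0. Total contributed: 59.
Gita keeps 59 and receives 3.2 × 59 × 3/22 = 25.75 from the reservoir fund, for a payoff of 84.75.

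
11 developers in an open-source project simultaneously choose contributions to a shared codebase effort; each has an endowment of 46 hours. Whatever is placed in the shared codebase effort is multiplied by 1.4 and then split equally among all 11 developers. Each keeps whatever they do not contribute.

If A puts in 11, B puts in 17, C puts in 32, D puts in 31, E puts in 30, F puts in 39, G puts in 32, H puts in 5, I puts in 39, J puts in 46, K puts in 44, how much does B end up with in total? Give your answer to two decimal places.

Total contributed: 11 + 17 + 32 + 31 + 30 + 39 + 32 + 5 + 39 + 46 + 44 = 326.
Each receives 1.4 × 326 / 11 = 41.49 from the shared codebase effort.
B keeps 46 − 17 = 29, so B's payoff is 29 + 41.49 = 70.49.

70.49 hours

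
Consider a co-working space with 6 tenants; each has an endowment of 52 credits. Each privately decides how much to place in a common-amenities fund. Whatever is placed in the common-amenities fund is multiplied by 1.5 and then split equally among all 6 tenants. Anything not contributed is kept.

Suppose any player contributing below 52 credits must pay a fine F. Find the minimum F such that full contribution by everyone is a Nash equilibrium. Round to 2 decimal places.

39.00 credits

Given the others contribute fully, the best deviation is to contribute 0 (any partial contribution still incurs the fine and gives up units whose private return 0.2500 is below 1).
Deviating from 52 to 0 saves 52 credits but forfeits the deviator's share of the drop in the common-amenities fund: 1.5/6 × 52 = 13.00.
So the deviation gain is 52 − 13.00 = 39.00, and the fine must be at least 39.00 credits to wipe it out.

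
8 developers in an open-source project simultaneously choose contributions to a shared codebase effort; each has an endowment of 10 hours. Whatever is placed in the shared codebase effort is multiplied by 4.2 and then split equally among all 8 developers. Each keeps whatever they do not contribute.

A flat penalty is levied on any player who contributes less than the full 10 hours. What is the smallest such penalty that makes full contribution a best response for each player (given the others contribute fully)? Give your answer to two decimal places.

Given the others contribute fully, the best deviation is to contribute 0 (any partial contribution still incurs the fine and gives up units whose private return 0.5250 is below 1).
Deviating from 10 to 0 saves 10 hours but forfeits the deviator's share of the drop in the shared codebase effort: 4.2/8 × 10 = 5.25.
So the deviation gain is 10 − 5.25 = 4.75, and the fine must be at least 4.75 hours to wipe it out.

4.75 hours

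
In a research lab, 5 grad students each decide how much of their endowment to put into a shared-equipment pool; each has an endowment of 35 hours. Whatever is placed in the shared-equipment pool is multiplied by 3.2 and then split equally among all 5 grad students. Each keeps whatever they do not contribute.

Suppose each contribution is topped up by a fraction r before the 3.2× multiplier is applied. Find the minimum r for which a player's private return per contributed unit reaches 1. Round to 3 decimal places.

0.563

With matching at rate r, one contributed unit becomes (1 + r) in the shared-equipment pool and returns 3.2 × (1 + r) / 5 to the contributor.
Setting this equal to 1: 1 + r = 5/3.2 = 1.5625.
So the minimum matching rate is r = 1.5625 − 1 = 0.563.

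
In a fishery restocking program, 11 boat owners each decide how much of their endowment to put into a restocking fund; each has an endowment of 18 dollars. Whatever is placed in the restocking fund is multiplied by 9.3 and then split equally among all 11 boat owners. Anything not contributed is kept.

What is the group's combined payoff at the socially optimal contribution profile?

1841.40 dollars

Each contributed unit returns 9.300 to the group as a whole (0.8455 to each of 11 players), which exceeds 1, so the social optimum is full contribution: group total = 9.300 × 198 = 1841.40.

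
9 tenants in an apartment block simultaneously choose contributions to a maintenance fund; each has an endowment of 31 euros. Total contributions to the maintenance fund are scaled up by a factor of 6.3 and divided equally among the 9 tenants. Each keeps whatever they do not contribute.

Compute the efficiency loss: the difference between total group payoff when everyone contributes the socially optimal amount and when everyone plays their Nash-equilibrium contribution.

1478.70 euros

Each contributed unit returns 6.3/9 = 0.7000 to its contributor — below 1 — so contributing 0 is dominant for every player. At the Nash equilibrium everyone keeps their 31, and the group total is 9 × 31 = 279.
Each contributed unit returns 6.300 to the group as a whole (0.7000 to each of 9 players), which exceeds 1, so the social optimum is full contribution: group total = 6.300 × 279 = 1757.70.
Efficiency loss = 1757.70 − 279 = 1478.70.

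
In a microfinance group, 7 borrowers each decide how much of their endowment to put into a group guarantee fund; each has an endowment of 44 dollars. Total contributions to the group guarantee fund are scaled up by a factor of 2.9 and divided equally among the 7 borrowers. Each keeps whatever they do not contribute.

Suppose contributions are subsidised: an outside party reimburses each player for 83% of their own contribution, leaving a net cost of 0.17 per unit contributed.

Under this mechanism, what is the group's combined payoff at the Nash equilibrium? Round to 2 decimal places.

With the mechanism, a contributed unit returns (2.9/7) / 0.17 = 2.4370 per unit of net cost to the contributor — now above 1 — so contributing fully is weakly dominant for every player.
So the Nash equilibrium is full contribution by all 7; the group earns 7 × (44 × 0.83 + 2.9 × 44) = 1148.84.

1148.84 dollars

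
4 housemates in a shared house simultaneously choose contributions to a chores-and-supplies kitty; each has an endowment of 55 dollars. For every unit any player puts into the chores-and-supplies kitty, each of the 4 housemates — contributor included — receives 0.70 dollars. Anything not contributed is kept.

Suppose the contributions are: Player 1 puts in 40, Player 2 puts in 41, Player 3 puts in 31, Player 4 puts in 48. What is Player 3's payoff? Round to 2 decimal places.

Total contributed: 40 + 41 + 31 + 48 = 160.
Each receives 0.70 × 160 = 112.00 from the chores-and-supplies kitty.
Player 3 keeps 55 − 31 = 24, so Player 3's payoff is 24 + 112.00 = 136.00.

136.00 dollars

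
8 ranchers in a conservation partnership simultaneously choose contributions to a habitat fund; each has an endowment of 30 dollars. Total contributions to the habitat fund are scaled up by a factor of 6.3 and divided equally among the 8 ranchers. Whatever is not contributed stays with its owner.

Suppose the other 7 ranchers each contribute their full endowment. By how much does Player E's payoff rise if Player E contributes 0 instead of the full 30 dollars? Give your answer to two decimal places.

6.38 dollars

Switching from a contribution of 30 to 0 lets Player E keep an extra 30 dollars, but lowers the habitat fund by 30, which costs Player E their own share of that drop: 6.3/8 × 30 = 23.62.
Net gain = 30 − 23.62 = 6.38. The private return per contributed unit (0.7875) is below 1, so free-riding is indeed the best response regardless of what the others do.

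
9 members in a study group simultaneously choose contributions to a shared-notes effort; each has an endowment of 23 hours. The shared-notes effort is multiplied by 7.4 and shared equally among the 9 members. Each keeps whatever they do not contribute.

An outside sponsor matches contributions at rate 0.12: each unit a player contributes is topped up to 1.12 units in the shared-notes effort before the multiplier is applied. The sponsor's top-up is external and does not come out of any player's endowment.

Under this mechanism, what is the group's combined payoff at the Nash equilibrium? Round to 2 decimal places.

The effective private return is 7.4 × 1.12 / 9 = 0.9209, which is still under 1, so the mechanism doesn't change anyone's dominant strategy: zero contribution.
Everyone keeps their endowment and the group total is 9 × 23 = 207.

207.00 hours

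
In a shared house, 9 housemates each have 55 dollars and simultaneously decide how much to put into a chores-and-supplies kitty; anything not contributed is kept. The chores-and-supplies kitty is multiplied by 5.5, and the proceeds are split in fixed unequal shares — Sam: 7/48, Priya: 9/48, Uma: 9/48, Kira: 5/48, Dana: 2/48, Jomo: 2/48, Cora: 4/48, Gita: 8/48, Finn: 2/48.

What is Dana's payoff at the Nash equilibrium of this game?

80.21 dollars

Player j's private return per contributed unit is 5.5 × (j's share). Contributing is weakly dominant for j when that share is at least 1/5.5 = 0.1818, and contributing 0 is dominant otherwise.
The shares above 0.1818 belong to Priya and Uma, contributing 55 each; the remaining 7 contribute 0. Total contributed: 110.
Dana keeps 55 and receives 5.5 × 110 × 2/48 = 25.21 from the chores-and-supplies kitty, for a payoff of 80.21.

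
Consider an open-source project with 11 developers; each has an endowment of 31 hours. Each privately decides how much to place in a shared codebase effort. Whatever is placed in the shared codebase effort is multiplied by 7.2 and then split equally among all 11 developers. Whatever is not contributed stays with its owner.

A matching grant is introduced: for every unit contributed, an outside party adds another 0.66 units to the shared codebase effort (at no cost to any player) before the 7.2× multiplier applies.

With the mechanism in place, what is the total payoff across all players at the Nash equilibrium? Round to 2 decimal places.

Under the mechanism each unit contributed yields 7.2 × 1.66 / 11 = 1.0865 back to its contributor per unit of net cost, which exceeds 1, making full contribution the dominant choice for everyone.
At the Nash equilibrium everyone contributes 31. Group total payoff = 7.2 × 1.66 × 341 = 4075.63.

4075.63 hours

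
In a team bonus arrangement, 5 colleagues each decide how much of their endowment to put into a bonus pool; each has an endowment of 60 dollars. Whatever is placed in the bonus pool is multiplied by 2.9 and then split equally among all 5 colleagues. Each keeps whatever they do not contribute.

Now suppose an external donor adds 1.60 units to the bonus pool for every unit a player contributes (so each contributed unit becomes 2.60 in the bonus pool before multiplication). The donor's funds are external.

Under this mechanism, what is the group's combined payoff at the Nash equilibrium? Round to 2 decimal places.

2262.00 dollars

The effective private return per unit is now 2.9 × 2.60 / 5 = 1.5080 > 1, so every player's dominant strategy flips to full contribution.
At the Nash equilibrium everyone contributes 60. Group total payoff = 2.9 × 2.60 × 300 = 2262.00.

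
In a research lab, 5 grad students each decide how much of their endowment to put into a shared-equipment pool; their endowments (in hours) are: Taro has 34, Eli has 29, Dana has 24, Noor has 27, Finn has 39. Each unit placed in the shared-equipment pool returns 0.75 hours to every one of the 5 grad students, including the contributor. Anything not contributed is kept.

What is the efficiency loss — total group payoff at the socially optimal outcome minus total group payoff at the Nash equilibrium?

The private return per contributed unit is 0.75 < 1 for everyone, so the Nash equilibrium is zero contribution and the group total is Σ E_j = 34 + 29 + 24 + 27 + 39 = 153.
Each contributed unit returns 3.750 to the group, so the social optimum is full contribution by everyone: group total = 3.750 × 153 = 573.75.
Efficiency loss = (3.750 − 1) × 153 = 420.75.

420.75 hours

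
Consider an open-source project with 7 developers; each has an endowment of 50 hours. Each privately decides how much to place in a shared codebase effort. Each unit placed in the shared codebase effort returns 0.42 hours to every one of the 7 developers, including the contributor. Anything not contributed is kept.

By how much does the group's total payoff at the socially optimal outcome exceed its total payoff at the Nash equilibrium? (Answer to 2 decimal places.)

The private return per contributed unit is 0.42 < 1, so contributing 0 is dominant for every player. At the Nash equilibrium everyone keeps their 50, and the group total is 7 × 50 = 350.
Each contributed unit returns 2.940 to the group as a whole (0.42 to each of 7 players), which exceeds 1, so the social optimum is full contribution: group total = 2.940 × 350 = 1029.00.
Efficiency loss = 1029.00 − 350 = 679.00.

679.00 hours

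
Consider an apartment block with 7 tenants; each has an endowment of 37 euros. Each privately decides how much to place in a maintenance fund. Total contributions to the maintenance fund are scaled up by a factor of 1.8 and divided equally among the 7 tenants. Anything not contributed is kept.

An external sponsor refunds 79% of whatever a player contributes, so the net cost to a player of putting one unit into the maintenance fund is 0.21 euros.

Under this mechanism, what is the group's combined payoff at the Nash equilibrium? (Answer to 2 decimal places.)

Under the mechanism each unit contributed yields (1.8/7) / 0.21 = 1.2245 back to its contributor per unit of net cost, which exceeds 1, making full contribution the dominant choice for everyone.
So the Nash equilibrium is full contribution by all 7; the group earns 7 × (37 × 0.79 + 1.8 × 37) = 670.81.

670.81 euros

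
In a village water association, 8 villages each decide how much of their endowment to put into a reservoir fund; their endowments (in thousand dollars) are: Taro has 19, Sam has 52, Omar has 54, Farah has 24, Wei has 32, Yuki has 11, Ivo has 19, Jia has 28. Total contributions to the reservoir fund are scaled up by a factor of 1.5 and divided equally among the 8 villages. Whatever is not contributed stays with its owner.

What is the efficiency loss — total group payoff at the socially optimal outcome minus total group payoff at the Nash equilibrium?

The private return per contributed unit is 1.5/8 = 0.1875 < 1 for every player regardless of endowment, so the Nash equilibrium is zero contribution and the group total is Σ E_j = 19 + 52 + 54 + 24 + 32 + 11 + 19 + 28 = 239.
Each contributed unit returns 1.500 to the group, so the social optimum is full contribution by everyone: group total = 1.500 × 239 = 358.50.
Efficiency loss = (1.500 − 1) × 239 = 119.50.

119.50 thousand dollars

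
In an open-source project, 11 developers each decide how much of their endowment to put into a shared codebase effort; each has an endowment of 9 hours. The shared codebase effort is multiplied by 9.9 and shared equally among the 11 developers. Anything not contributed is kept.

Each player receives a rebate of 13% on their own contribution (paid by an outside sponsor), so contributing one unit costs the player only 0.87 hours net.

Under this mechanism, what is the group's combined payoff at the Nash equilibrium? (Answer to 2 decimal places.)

With the mechanism, a contributed unit returns (9.9/11) / 0.87 = 1.0345 per unit of net cost to the contributor — now above 1 — so contributing fully is weakly dominant for every player.
So the Nash equilibrium is full contribution by all 11; the group earns 11 × (9 × 0.13 + 9.9 × 9) = 992.97.

992.97 hours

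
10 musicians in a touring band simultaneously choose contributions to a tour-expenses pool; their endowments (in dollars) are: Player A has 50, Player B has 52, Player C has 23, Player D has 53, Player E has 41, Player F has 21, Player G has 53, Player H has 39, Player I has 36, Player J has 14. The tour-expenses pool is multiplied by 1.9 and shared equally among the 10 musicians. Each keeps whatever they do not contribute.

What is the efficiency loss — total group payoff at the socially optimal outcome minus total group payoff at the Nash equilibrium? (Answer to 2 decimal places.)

343.80 dollars

The private return per contributed unit is 1.9/10 = 0.1900 < 1 for every player regardless of endowment, so the Nash equilibrium is zero contribution and the group total is Σ E_j = 50 + 52 + 23 + 53 + 41 + 21 + 53 + 39 + 36 + 14 = 382.
Each contributed unit returns 1.900 to the group, so the social optimum is full contribution by everyone: group total = 1.900 × 382 = 725.80.
Efficiency loss = (1.900 − 1) × 382 = 343.80.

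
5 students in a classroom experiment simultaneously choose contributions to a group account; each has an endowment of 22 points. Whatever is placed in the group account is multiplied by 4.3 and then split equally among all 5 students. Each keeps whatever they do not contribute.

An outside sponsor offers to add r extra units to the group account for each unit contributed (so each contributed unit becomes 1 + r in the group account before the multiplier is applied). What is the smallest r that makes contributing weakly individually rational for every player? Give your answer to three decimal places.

With matching at rate r, one contributed unit becomes (1 + r) in the group account and returns 4.3 × (1 + r) / 5 to the contributor.
Setting this equal to 1: 1 + r = 5/4.3 = 1.1628.
So the minimum matching rate is r = 1.1628 − 1 = 0.163.

0.163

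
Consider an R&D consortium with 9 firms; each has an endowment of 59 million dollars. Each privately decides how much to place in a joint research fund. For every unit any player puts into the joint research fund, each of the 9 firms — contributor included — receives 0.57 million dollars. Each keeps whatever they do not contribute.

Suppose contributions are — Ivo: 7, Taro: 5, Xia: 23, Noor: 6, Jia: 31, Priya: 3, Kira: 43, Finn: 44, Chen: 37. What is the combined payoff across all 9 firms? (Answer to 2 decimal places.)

1352.87 million dollars

Total contributed: 7 + 5 + 23 + 6 + 31 + 3 + 43 + 44 + 37 = 199; total kept: 9 × 59 − 199 = 332.
The joint research fund pays out 0.57 × 9 × 199 = 1020.87 in aggregate.
Group total = 332 + 1020.87 = 1352.87.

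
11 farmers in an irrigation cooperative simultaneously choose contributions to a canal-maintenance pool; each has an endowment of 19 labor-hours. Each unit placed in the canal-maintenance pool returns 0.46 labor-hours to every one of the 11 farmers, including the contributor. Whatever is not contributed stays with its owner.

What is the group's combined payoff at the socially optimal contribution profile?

Each contributed unit returns 5.060 to the group as a whole (0.46 to each of 11 players), which exceeds 1, so the social optimum is full contribution: group total = 5.060 × 209 = 1057.54.

1057.54 labor-hours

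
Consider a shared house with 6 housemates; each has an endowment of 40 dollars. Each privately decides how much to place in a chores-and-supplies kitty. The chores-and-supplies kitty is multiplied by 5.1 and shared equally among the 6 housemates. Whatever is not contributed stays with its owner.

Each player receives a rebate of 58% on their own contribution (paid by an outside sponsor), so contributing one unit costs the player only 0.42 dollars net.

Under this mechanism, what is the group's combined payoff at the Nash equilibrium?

The effective private return per unit is now (5.1/6) / 0.42 = 2.0238 > 1, so every player's dominant strategy flips to full contribution.
So the Nash equilibrium is full contribution by all 6; the group earns 6 × (40 × 0.58 + 5.1 × 40) = 1363.20.

1363.20 dollars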